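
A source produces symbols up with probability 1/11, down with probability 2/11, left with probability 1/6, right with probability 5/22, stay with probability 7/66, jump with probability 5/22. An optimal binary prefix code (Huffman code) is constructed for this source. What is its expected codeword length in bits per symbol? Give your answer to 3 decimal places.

Repeatedly combine the two least-probable nodes; the expected code length is the sum of the merged weights.
merge 1/11 + 7/66 → 13/66
merge 1/6 + 2/11 → 23/66
merge 13/66 + 5/22 → 14/33
merge 5/22 + 23/66 → 19/33
merge 14/33 + 19/33 → 1
L = 13/66 + 23/66 + 14/33 + 19/33 + 1 = 28/11 ≈ 2.545 bits/symbol.

2.545 bits/symbol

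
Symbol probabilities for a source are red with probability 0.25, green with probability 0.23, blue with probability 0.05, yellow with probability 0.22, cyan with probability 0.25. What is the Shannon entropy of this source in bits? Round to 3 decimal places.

2.184 bits

H = −Σ pᵢ log₂ pᵢ.
−0.25·log₂(0.25) = 0.5000
−0.23·log₂(0.23) = 0.4877
−0.05·log₂(0.05) = 0.2161
−0.22·log₂(0.22) = 0.4806
−0.25·log₂(0.25) = 0.5000
Sum ≈ 2.1843 → 2.184 bits.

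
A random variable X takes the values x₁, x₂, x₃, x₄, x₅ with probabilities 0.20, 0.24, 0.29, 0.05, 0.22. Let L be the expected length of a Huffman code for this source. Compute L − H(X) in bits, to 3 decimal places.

0.077 bits

Entropy H = −Σ p log₂ p ≈ 2.1731 bits.
Huffman merges: 1/20+1/5→1/4; 11/50+6/25→23/50; 1/4+29/100→27/50; 23/50+27/50→1. L = 9/4 ≈ 2.2500.
L − H = 2.2500 − 2.1731 = 0.077 bits.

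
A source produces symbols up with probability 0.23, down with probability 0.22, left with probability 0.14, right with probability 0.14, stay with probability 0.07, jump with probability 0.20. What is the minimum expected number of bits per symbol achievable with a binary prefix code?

Repeatedly combine the two least-probable nodes; the expected code length is the sum of the merged weights.
merge 7/100 + 7/50 → 21/100
merge 7/50 + 1/5 → 17/50
merge 21/100 + 11/50 → 43/100
merge 23/100 + 17/50 → 57/100
merge 43/100 + 57/100 → 1
L = 21/100 + 17/50 + 43/100 + 57/100 + 1 = 51/20 = 2.55 bits/symbol.

2.55 bits/symbol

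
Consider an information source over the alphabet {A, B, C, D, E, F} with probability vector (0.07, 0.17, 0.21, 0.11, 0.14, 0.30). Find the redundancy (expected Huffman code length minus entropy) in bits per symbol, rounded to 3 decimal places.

Entropy H = −Σ p log₂ p ≈ 2.4445 bits.
Huffman merges: 7/100+11/100→9/50; 7/50+17/100→31/100; 9/50+21/100→39/100; 3/10+31/100→61/100; 39/100+61/100→1. L = 249/100 ≈ 2.4900.
L − H = 2.4900 − 2.4445 = 0.046 bits.

0.046 bits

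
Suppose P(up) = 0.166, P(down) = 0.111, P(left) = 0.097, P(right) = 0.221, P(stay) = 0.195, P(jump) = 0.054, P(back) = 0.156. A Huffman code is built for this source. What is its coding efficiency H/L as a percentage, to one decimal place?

98.5%

Entropy H = −Σ p log₂ p ≈ 2.6953 bits.
Huffman merges: 27/500+97/1000→151/1000; 111/1000+151/1000→131/500; 39/250+83/500→161/500; 39/200+221/1000→52/125; 131/500+161/500→73/125; 52/125+73/125→1. L = 547/200 ≈ 2.7350.
Efficiency = H/L = 2.6953/2.7350 = 98.5%.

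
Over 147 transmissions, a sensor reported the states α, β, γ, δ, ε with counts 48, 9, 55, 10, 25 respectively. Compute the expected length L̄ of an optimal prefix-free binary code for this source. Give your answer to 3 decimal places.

Probabilities are the counts divided by 147.
Repeatedly combine the two least-probable nodes; the expected code length is the sum of the merged weights.
merge 3/49 + 10/147 → 19/147
merge 19/147 + 25/147 → 44/147
merge 44/147 + 16/49 → 92/147
merge 55/147 + 92/147 → 1
L = 19/147 + 44/147 + 92/147 + 1 = 302/147 ≈ 2.054 bits/symbol.

2.054 bits/symbol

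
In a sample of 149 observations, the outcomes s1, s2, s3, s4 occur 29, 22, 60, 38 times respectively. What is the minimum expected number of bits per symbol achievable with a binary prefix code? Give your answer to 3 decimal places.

1.940 bits/symbol

Probabilities are the counts divided by 149.
Repeatedly combine the two least-probable nodes; the expected code length is the sum of the merged weights.
merge 22/149 + 29/149 → 51/149
merge 38/149 + 51/149 → 89/149
merge 60/149 + 89/149 → 1
L = 51/149 + 89/149 + 1 = 289/149 ≈ 1.940 bits/symbol.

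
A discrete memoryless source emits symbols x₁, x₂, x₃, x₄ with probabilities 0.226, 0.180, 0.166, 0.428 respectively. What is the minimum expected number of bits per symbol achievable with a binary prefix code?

1.918 bits/symbol

Repeatedly combine the two least-probable nodes; the expected code length is the sum of the merged weights.
merge 83/500 + 9/50 → 173/500
merge 113/500 + 173/500 → 143/250
merge 107/250 + 143/250 → 1
L = 173/500 + 143/250 + 1 = 959/500 = 1.918 bits/symbol.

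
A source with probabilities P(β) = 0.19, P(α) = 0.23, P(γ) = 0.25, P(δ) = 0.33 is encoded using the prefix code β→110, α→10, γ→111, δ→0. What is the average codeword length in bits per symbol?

L̄ = Σ pᵢ·ℓᵢ = 0.19·3 + 0.23·2 + 0.25·3 + 0.33·1 = 2.11 bits/symbol.

2.11 bits/symbol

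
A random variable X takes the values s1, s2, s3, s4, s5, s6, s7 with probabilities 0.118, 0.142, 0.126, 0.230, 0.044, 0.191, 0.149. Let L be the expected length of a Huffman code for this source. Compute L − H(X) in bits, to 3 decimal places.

0.049 bits

Entropy H = −Σ p log₂ p ≈ 2.6916 bits.
Huffman merges: 11/250+59/500→81/500; 63/500+71/500→67/250; 149/1000+81/500→311/1000; 191/1000+23/100→421/1000; 67/250+311/1000→579/1000; 421/1000+579/1000→1. L = 2741/1000 ≈ 2.7410.
L − H = 2.7410 − 2.6916 = 0.049 bits.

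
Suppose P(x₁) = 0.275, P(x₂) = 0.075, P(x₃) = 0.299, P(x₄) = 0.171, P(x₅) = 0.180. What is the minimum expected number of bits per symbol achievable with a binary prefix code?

2.246 bits/symbol

Repeatedly combine the two least-probable nodes; the expected code length is the sum of the merged weights.
merge 3/40 + 171/1000 → 123/500
merge 9/50 + 123/500 → 213/500
merge 11/40 + 299/1000 → 287/500
merge 213/500 + 287/500 → 1
L = 123/500 + 213/500 + 287/500 + 1 = 1123/500 = 2.246 bits/symbol.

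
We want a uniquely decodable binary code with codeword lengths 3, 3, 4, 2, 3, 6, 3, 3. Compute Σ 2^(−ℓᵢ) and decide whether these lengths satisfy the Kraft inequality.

0.953125; yes

With common denominator 2^6 = 64: Σ 2^(−ℓᵢ) = 8/64 + 8/64 + 4/64 + 16/64 + 8/64 + 1/64 + 8/64 + 8/64 = 61/64 = 0.953125.
Kraft's inequality requires Σ ≤ 1; here Σ = 0.953125 ≤ 1, so such a prefix code exists.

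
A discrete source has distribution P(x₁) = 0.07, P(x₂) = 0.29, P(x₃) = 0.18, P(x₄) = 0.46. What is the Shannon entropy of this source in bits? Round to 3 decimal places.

1.747 bits

H = −Σ pᵢ log₂ pᵢ.
−0.07·log₂(0.07) = 0.2686
−0.29·log₂(0.29) = 0.5179
−0.18·log₂(0.18) = 0.4453
−0.46·log₂(0.46) = 0.5153
Sum ≈ 1.7471 → 1.747 bits.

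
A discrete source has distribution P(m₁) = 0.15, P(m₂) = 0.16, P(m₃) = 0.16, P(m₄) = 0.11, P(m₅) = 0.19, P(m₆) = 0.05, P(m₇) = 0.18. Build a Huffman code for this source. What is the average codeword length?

2.79 bits/symbol

Repeatedly combine the two least-probable nodes; the expected code length is the sum of the merged weights.
merge 1/20 + 11/100 → 4/25
merge 3/20 + 4/25 → 31/100
merge 4/25 + 4/25 → 8/25
merge 9/50 + 19/100 → 37/100
merge 31/100 + 8/25 → 63/100
merge 37/100 + 63/100 → 1
L = 4/25 + 31/100 + 8/25 + 37/100 + 63/100 + 1 = 279/100 = 2.79 bits/symbol.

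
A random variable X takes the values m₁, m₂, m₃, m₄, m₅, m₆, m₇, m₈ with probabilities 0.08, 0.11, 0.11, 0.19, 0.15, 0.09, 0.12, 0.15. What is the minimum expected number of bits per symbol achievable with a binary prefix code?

Repeatedly combine the two least-probable nodes; the expected code length is the sum of the merged weights.
merge 2/25 + 9/100 → 17/100
merge 11/100 + 11/100 → 11/50
merge 3/25 + 3/20 → 27/100
merge 3/20 + 17/100 → 8/25
merge 19/100 + 11/50 → 41/100
merge 27/100 + 8/25 → 59/100
merge 41/100 + 59/100 → 1
L = 17/100 + 11/50 + 27/100 + 8/25 + 41/100 + 59/100 + 1 = 149/50 = 2.98 bits/symbol.

2.98 bits/symbol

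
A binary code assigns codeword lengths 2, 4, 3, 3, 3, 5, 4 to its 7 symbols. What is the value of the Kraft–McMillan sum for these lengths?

With common denominator 2^5 = 32: Σ 2^(−ℓᵢ) = 8/32 + 2/32 + 4/32 + 4/32 + 4/32 + 1/32 + 2/32 = 25/32 = 0.78125.

0.78125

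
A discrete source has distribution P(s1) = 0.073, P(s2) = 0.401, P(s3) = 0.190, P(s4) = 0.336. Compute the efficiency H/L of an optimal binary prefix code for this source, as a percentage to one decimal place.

Entropy H = −Σ p log₂ p ≈ 1.7882 bits.
Huffman merges: 73/1000+19/100→263/1000; 263/1000+42/125→599/1000; 401/1000+599/1000→1. L = 931/500 ≈ 1.8620.
Efficiency = H/L = 1.7882/1.8620 = 96.0%.

96.0%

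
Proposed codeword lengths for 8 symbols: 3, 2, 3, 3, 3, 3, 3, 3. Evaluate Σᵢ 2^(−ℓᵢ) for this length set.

1.125

With common denominator 2^3 = 8: Σ 2^(−ℓᵢ) = 1/8 + 2/8 + 1/8 + 1/8 + 1/8 + 1/8 + 1/8 + 1/8 = 9/8 = 1.125.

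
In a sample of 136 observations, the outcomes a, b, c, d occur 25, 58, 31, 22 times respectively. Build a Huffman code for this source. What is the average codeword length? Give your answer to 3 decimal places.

Probabilities are the counts divided by 136.
Repeatedly combine the two least-probable nodes; the expected code length is the sum of the merged weights.
merge 11/68 + 25/136 → 47/136
merge 31/136 + 47/136 → 39/68
merge 29/68 + 39/68 → 1
L = 47/136 + 39/68 + 1 = 261/136 ≈ 1.919 bits/symbol.

1.919 bits/symbol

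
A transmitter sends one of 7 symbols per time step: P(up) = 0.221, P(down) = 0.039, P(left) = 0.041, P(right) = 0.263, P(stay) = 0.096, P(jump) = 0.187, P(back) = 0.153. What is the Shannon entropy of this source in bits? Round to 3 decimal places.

2.551 bits

H = −Σ pᵢ log₂ pᵢ.
−0.221·log₂(0.221) = 0.4813
−0.039·log₂(0.039) = 0.1825
−0.041·log₂(0.041) = 0.1889
−0.263·log₂(0.263) = 0.5068
−0.096·log₂(0.096) = 0.3246
−0.187·log₂(0.187) = 0.4523
−0.153·log₂(0.153) = 0.4144
Sum ≈ 2.5508 → 2.551 bits.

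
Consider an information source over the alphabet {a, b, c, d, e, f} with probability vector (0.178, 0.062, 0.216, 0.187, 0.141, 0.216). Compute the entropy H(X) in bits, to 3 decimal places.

2.498 bits

H = −Σ pᵢ log₂ pᵢ.
−0.178·log₂(0.178) = 0.4432
−0.062·log₂(0.062) = 0.2487
−0.216·log₂(0.216) = 0.4776
−0.187·log₂(0.187) = 0.4523
−0.141·log₂(0.141) = 0.3985
−0.216·log₂(0.216) = 0.4776
Sum ≈ 2.4979 → 2.498 bits.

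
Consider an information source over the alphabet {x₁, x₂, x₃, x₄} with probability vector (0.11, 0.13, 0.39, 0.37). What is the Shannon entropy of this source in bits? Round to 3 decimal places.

1.793 bits

H = −Σ pᵢ log₂ pᵢ.
−0.11·log₂(0.11) = 0.3503
−0.13·log₂(0.13) = 0.3826
−0.39·log₂(0.39) = 0.5298
−0.37·log₂(0.37) = 0.5307
Sum ≈ 1.7935 → 1.793 bits.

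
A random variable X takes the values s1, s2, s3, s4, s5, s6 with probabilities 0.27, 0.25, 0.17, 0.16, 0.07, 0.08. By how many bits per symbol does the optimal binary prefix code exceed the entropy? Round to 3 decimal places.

Entropy H = −Σ p log₂ p ≈ 2.4277 bits.
Huffman merges: 7/100+2/25→3/20; 3/20+4/25→31/100; 17/100+1/4→21/50; 27/100+31/100→29/50; 21/50+29/50→1. L = 123/50 ≈ 2.4600.
L − H = 2.4600 − 2.4277 = 0.032 bits.

0.032 bits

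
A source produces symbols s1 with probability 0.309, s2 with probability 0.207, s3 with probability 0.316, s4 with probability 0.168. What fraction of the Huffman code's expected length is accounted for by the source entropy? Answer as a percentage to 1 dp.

97.6%

Entropy H = −Σ p log₂ p ≈ 1.9514 bits.
Huffman merges: 21/125+207/1000→3/8; 309/1000+79/250→5/8; 3/8+5/8→1. L = 2 ≈ 2.0000.
Efficiency = H/L = 1.9514/2.0000 = 97.6%.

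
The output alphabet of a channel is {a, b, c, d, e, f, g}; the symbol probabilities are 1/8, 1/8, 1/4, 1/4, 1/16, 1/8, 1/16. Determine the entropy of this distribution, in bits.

Each probability is a power of 1/2, so log₂(1/p) is an integer.
H = Σ p·log₂(1/p) = 1/8·3 + 1/8·3 + 1/4·2 + 1/4·2 + 1/16·4 + 1/8·3 + 1/16·4 = 2.625 bits.

2.625 bits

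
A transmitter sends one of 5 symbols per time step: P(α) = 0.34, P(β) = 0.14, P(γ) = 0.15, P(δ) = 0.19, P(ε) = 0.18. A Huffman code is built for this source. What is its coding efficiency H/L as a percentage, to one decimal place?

Entropy H = −Σ p log₂ p ≈ 2.2374 bits.
Huffman merges: 7/50+3/20→29/100; 9/50+19/100→37/100; 29/100+17/50→63/100; 37/100+63/100→1. L = 229/100 ≈ 2.2900.
Efficiency = H/L = 2.2374/2.2900 = 97.7%.

97.7%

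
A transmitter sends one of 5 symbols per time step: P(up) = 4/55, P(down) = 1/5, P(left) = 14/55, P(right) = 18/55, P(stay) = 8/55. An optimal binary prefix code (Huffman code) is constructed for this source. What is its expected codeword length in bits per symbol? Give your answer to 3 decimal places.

2.218 bits/symbol

Repeatedly combine the two least-probable nodes; the expected code length is the sum of the merged weights.
merge 4/55 + 8/55 → 12/55
merge 1/5 + 12/55 → 23/55
merge 14/55 + 18/55 → 32/55
merge 23/55 + 32/55 → 1
L = 12/55 + 23/55 + 32/55 + 1 = 122/55 ≈ 2.218 bits/symbol.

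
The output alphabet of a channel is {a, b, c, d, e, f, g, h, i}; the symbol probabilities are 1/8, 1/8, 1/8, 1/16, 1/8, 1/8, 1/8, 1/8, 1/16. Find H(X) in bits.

Each probability is a power of 1/2, so log₂(1/p) is an integer.
H = Σ p·log₂(1/p) = 1/8·3 + 1/8·3 + 1/8·3 + 1/16·4 + 1/8·3 + 1/8·3 + 1/8·3 + 1/8·3 + 1/16·4 = 3.125 bits.

3.125 bits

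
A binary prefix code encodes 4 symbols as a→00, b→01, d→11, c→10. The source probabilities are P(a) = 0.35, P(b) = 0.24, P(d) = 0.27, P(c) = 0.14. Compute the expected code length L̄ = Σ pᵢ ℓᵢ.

2 bits/symbol

L̄ = Σ pᵢ·ℓᵢ = 0.35·2 + 0.24·2 + 0.27·2 + 0.14·2 = 2 bits/symbol.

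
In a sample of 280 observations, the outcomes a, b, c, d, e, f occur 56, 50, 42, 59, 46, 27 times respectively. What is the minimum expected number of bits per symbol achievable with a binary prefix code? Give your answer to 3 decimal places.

Probabilities are the counts divided by 280.
Repeatedly combine the two least-probable nodes; the expected code length is the sum of the merged weights.
merge 27/280 + 3/20 → 69/280
merge 23/140 + 5/28 → 12/35
merge 1/5 + 59/280 → 23/56
merge 69/280 + 12/35 → 33/56
merge 23/56 + 33/56 → 1
L = 69/280 + 12/35 + 23/56 + 33/56 + 1 = 145/56 ≈ 2.589 bits/symbol.

2.589 bits/symbol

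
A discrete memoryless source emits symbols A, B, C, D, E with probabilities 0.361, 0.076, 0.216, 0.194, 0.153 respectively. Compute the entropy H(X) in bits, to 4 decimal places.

2.1641 bits

H = −Σ pᵢ log₂ pᵢ.
−0.361·log₂(0.361) = 0.5306
−0.076·log₂(0.076) = 0.2826
−0.216·log₂(0.216) = 0.4776
−0.194·log₂(0.194) = 0.4590
−0.153·log₂(0.153) = 0.4144
Sum ≈ 2.1641 → 2.1641 bits.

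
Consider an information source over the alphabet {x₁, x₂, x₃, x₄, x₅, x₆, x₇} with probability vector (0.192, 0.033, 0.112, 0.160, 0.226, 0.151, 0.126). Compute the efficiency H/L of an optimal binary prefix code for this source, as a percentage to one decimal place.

97.9%

Entropy H = −Σ p log₂ p ≈ 2.6696 bits.
Huffman merges: 33/1000+14/125→29/200; 63/500+29/200→271/1000; 151/1000+4/25→311/1000; 24/125+113/500→209/500; 271/1000+311/1000→291/500; 209/500+291/500→1. L = 2727/1000 ≈ 2.7270.
Efficiency = H/L = 2.6696/2.7270 = 97.9%.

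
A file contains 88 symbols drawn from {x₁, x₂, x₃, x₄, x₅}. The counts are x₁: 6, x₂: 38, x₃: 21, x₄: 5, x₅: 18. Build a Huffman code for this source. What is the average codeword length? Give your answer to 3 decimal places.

2.023 bits/symbol

Probabilities are the counts divided by 88.
Repeatedly combine the two least-probable nodes; the expected code length is the sum of the merged weights.
merge 5/88 + 3/44 → 1/8
merge 1/8 + 9/44 → 29/88
merge 21/88 + 29/88 → 25/44
merge 19/44 + 25/44 → 1
L = 1/8 + 29/88 + 25/44 + 1 = 89/44 ≈ 2.023 bits/symbol.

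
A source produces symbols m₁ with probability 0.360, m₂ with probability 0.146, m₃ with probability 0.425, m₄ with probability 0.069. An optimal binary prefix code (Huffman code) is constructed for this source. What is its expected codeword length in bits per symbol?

1.79 bits/symbol

Repeatedly combine the two least-probable nodes; the expected code length is the sum of the merged weights.
merge 69/1000 + 73/500 → 43/200
merge 43/200 + 9/25 → 23/40
merge 17/40 + 23/40 → 1
L = 43/200 + 23/40 + 1 = 179/100 = 1.79 bits/symbol.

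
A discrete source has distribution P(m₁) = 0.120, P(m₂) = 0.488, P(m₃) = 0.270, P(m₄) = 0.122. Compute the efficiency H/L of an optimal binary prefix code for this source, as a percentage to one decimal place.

Entropy H = −Σ p log₂ p ≈ 1.7525 bits.
Huffman merges: 3/25+61/500→121/500; 121/500+27/100→64/125; 61/125+64/125→1. L = 877/500 ≈ 1.7540.
Efficiency = H/L = 1.7525/1.7540 = 99.9%.

99.9%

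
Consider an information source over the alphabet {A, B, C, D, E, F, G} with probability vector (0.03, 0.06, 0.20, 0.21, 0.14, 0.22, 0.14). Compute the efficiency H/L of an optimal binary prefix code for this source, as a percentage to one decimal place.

Entropy H = −Σ p log₂ p ≈ 2.6073 bits.
Huffman merges: 3/100+3/50→9/100; 9/100+7/50→23/100; 7/50+1/5→17/50; 21/100+11/50→43/100; 23/100+17/50→57/100; 43/100+57/100→1. L = 133/50 ≈ 2.6600.
Efficiency = H/L = 2.6073/2.6600 = 98.0%.

98.0%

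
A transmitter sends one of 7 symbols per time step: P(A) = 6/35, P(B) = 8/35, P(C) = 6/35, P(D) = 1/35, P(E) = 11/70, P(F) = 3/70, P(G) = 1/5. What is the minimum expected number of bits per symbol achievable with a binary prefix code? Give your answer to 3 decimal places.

Repeatedly combine the two least-probable nodes; the expected code length is the sum of the merged weights.
merge 1/35 + 3/70 → 1/14
merge 1/14 + 11/70 → 8/35
merge 6/35 + 6/35 → 12/35
merge 1/5 + 8/35 → 3/7
merge 8/35 + 12/35 → 4/7
merge 3/7 + 4/7 → 1
L = 1/14 + 8/35 + 12/35 + 3/7 + 4/7 + 1 = 37/14 ≈ 2.643 bits/symbol.

2.643 bits/symbol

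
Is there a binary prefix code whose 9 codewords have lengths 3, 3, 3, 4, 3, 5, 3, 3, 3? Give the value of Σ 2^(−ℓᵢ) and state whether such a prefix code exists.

With common denominator 2^5 = 32: Σ 2^(−ℓᵢ) = 4/32 + 4/32 + 4/32 + 2/32 + 4/32 + 1/32 + 4/32 + 4/32 + 4/32 = 31/32 = 0.96875.
Kraft's inequality requires Σ ≤ 1; here Σ = 0.96875 ≤ 1, so such a prefix code exists.

0.96875; yes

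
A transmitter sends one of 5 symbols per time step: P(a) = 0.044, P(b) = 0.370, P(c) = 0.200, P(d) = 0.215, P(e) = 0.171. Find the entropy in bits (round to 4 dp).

H = −Σ pᵢ log₂ pᵢ.
−0.044·log₂(0.044) = 0.1983
−0.370·log₂(0.370) = 0.5307
−0.200·log₂(0.200) = 0.4644
−0.215·log₂(0.215) = 0.4768
−0.171·log₂(0.171) = 0.4357
Sum ≈ 2.1059 → 2.1059 bits.

2.1059 bits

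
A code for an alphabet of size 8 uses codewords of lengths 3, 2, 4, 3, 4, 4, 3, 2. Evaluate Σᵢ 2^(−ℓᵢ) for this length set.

1.0625

With common denominator 2^4 = 16: Σ 2^(−ℓᵢ) = 2/16 + 4/16 + 1/16 + 2/16 + 1/16 + 1/16 + 2/16 + 4/16 = 17/16 = 1.0625.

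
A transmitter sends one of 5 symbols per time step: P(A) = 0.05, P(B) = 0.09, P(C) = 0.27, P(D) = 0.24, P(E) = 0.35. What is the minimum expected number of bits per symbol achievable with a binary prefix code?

2.14 bits/symbol

Repeatedly combine the two least-probable nodes; the expected code length is the sum of the merged weights.
merge 1/20 + 9/100 → 7/50
merge 7/50 + 6/25 → 19/50
merge 27/100 + 7/20 → 31/50
merge 19/50 + 31/50 → 1
L = 7/50 + 19/50 + 31/50 + 1 = 107/50 = 2.14 bits/symbol.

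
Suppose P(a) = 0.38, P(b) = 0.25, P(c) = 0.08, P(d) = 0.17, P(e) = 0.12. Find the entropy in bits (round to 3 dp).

H = −Σ pᵢ log₂ pᵢ.
−0.38·log₂(0.38) = 0.5305
−0.25·log₂(0.25) = 0.5000
−0.08·log₂(0.08) = 0.2915
−0.17·log₂(0.17) = 0.4346
−0.12·log₂(0.12) = 0.3671
Sum ≈ 2.1236 → 2.124 bits.

2.124 bits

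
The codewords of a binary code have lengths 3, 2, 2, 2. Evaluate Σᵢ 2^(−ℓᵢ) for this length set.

With common denominator 2^3 = 8: Σ 2^(−ℓᵢ) = 1/8 + 2/8 + 2/8 + 2/8 = 7/8 = 0.875.

0.875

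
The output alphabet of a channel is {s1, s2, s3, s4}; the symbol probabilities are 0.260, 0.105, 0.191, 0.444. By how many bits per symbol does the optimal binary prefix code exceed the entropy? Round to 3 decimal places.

0.029 bits

Entropy H = −Σ p log₂ p ≈ 1.8230 bits.
Huffman merges: 21/200+191/1000→37/125; 13/50+37/125→139/250; 111/250+139/250→1. L = 463/250 ≈ 1.8520.
L − H = 1.8520 − 1.8230 = 0.029 bits.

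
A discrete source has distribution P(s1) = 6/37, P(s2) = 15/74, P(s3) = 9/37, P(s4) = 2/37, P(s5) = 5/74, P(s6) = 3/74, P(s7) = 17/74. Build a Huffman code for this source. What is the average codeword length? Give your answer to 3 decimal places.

2.581 bits/symbol

Repeatedly combine the two least-probable nodes; the expected code length is the sum of the merged weights.
merge 3/74 + 2/37 → 7/74
merge 5/74 + 7/74 → 6/37
merge 6/37 + 6/37 → 12/37
merge 15/74 + 17/74 → 16/37
merge 9/37 + 12/37 → 21/37
merge 16/37 + 21/37 → 1
L = 7/74 + 6/37 + 12/37 + 16/37 + 21/37 + 1 = 191/74 ≈ 2.581 bits/symbol.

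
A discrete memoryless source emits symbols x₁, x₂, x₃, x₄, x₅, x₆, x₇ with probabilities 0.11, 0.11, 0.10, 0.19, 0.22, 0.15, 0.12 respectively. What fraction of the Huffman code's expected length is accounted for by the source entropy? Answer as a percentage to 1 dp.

98.8%

Entropy H = −Σ p log₂ p ≈ 2.7462 bits.
Huffman merges: 1/10+11/100→21/100; 11/100+3/25→23/100; 3/20+19/100→17/50; 21/100+11/50→43/100; 23/100+17/50→57/100; 43/100+57/100→1. L = 139/50 ≈ 2.7800.
Efficiency = H/L = 2.7462/2.7800 = 98.8%.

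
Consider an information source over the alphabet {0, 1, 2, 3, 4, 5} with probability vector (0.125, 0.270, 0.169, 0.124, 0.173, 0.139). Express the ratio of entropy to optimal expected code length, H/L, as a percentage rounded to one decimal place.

Entropy H = −Σ p log₂ p ≈ 2.5255 bits.
Huffman merges: 31/250+1/8→249/1000; 139/1000+169/1000→77/250; 173/1000+249/1000→211/500; 27/100+77/250→289/500; 211/500+289/500→1. L = 2557/1000 ≈ 2.5570.
Efficiency = H/L = 2.5255/2.5570 = 98.8%.

98.8%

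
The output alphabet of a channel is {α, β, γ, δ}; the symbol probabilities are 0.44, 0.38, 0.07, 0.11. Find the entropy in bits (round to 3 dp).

1.670 bits

H = −Σ pᵢ log₂ pᵢ.
−0.44·log₂(0.44) = 0.5211
−0.38·log₂(0.38) = 0.5305
−0.07·log₂(0.07) = 0.2686
−0.11·log₂(0.11) = 0.3503
Sum ≈ 1.6704 → 1.670 bits.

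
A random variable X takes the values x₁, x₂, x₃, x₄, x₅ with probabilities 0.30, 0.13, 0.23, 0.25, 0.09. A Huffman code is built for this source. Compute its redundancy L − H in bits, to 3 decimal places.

0.016 bits

Entropy H = −Σ p log₂ p ≈ 2.2041 bits.
Huffman merges: 9/100+13/100→11/50; 11/50+23/100→9/20; 1/4+3/10→11/20; 9/20+11/20→1. L = 111/50 ≈ 2.2200.
L − H = 2.2200 − 2.2041 = 0.016 bits.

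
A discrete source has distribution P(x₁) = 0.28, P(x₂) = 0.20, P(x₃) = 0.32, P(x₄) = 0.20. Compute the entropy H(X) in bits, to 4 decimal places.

H = −Σ pᵢ log₂ pᵢ.
−0.28·log₂(0.28) = 0.5142
−0.20·log₂(0.20) = 0.4644
−0.32·log₂(0.32) = 0.5260
−0.20·log₂(0.20) = 0.4644
Sum ≈ 1.9690 → 1.9690 bits.

1.9690 bits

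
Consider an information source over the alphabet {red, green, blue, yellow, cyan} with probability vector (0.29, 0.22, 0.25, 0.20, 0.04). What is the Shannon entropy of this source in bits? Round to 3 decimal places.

H = −Σ pᵢ log₂ pᵢ.
−0.29·log₂(0.29) = 0.5179
−0.22·log₂(0.22) = 0.4806
−0.25·log₂(0.25) = 0.5000
−0.20·log₂(0.20) = 0.4644
−0.04·log₂(0.04) = 0.1858
Sum ≈ 2.1486 → 2.149 bits.

2.149 bits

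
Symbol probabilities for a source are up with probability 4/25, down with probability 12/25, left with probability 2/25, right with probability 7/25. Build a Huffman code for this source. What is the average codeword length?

Repeatedly combine the two least-probable nodes; the expected code length is the sum of the merged weights.
merge 2/25 + 4/25 → 6/25
merge 6/25 + 7/25 → 13/25
merge 12/25 + 13/25 → 1
L = 6/25 + 13/25 + 1 = 44/25 = 1.76 bits/symbol.

1.76 bits/symbol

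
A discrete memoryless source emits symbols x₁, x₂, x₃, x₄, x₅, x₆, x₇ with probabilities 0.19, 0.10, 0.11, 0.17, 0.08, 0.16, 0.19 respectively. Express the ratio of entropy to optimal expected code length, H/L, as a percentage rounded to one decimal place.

Entropy H = −Σ p log₂ p ≈ 2.7420 bits.
Huffman merges: 2/25+1/10→9/50; 11/100+4/25→27/100; 17/100+9/50→7/20; 19/100+19/100→19/50; 27/100+7/20→31/50; 19/50+31/50→1. L = 14/5 ≈ 2.8000.
Efficiency = H/L = 2.7420/2.8000 = 97.9%.

97.9%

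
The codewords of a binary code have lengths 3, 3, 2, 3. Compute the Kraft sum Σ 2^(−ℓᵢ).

0.625

With common denominator 2^3 = 8: Σ 2^(−ℓᵢ) = 1/8 + 1/8 + 2/8 + 1/8 = 5/8 = 0.625.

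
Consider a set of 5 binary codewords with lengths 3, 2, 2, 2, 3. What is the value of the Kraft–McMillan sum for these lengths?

1

With common denominator 2^3 = 8: Σ 2^(−ℓᵢ) = 1/8 + 2/8 + 2/8 + 2/8 + 1/8 = 8/8 = 1.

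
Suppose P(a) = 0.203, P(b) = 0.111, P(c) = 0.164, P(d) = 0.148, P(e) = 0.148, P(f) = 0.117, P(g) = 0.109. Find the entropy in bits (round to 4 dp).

H = −Σ pᵢ log₂ pᵢ.
−0.203·log₂(0.203) = 0.4670
−0.111·log₂(0.111) = 0.3520
−0.164·log₂(0.164) = 0.4278
−0.148·log₂(0.148) = 0.4079
−0.148·log₂(0.148) = 0.4079
−0.117·log₂(0.117) = 0.3622
−0.109·log₂(0.109) = 0.3485
Sum ≈ 2.7733 → 2.7733 bits.

2.7733 bits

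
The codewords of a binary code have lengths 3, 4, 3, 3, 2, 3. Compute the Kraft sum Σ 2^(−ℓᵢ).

With common denominator 2^4 = 16: Σ 2^(−ℓᵢ) = 2/16 + 1/16 + 2/16 + 2/16 + 4/16 + 2/16 = 13/16 = 0.8125.

0.8125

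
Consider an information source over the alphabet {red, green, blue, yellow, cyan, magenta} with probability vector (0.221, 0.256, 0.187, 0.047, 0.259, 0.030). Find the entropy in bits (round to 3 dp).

2.301 bits

H = −Σ pᵢ log₂ pᵢ.
−0.221·log₂(0.221) = 0.4813
−0.256·log₂(0.256) = 0.5032
−0.187·log₂(0.187) = 0.4523
−0.047·log₂(0.047) = 0.2073
−0.259·log₂(0.259) = 0.5048
−0.030·log₂(0.030) = 0.1518
Sum ≈ 2.3008 → 2.301 bits.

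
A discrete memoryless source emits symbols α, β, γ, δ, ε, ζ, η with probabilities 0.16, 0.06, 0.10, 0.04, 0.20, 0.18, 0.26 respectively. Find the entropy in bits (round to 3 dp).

H = −Σ pᵢ log₂ pᵢ.
−0.16·log₂(0.16) = 0.4230
−0.06·log₂(0.06) = 0.2435
−0.10·log₂(0.10) = 0.3322
−0.04·log₂(0.04) = 0.1858
−0.20·log₂(0.20) = 0.4644
−0.18·log₂(0.18) = 0.4453
−0.26·log₂(0.26) = 0.5053
Sum ≈ 2.5995 → 2.599 bits.

2.599 bits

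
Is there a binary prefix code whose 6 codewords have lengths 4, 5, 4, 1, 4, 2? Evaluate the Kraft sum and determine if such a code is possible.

With common denominator 2^5 = 32: Σ 2^(−ℓᵢ) = 2/32 + 1/32 + 2/32 + 16/32 + 2/32 + 8/32 = 31/32 = 0.96875.
Kraft's inequality requires Σ ≤ 1; here Σ = 0.96875 ≤ 1, so such a prefix code exists.

0.96875; yes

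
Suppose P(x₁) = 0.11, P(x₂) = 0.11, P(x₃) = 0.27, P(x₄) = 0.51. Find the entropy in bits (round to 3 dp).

H = −Σ pᵢ log₂ pᵢ.
−0.11·log₂(0.11) = 0.3503
−0.11·log₂(0.11) = 0.3503
−0.27·log₂(0.27) = 0.5100
−0.51·log₂(0.51) = 0.4954
Sum ≈ 1.7060 → 1.706 bits.

1.706 bits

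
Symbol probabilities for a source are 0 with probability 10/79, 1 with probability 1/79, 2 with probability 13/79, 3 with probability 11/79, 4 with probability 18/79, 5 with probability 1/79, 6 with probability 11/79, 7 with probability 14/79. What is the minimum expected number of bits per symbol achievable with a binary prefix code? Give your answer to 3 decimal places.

2.772 bits/symbol

Repeatedly combine the two least-probable nodes; the expected code length is the sum of the merged weights.
merge 1/79 + 1/79 → 2/79
merge 2/79 + 10/79 → 12/79
merge 11/79 + 11/79 → 22/79
merge 12/79 + 13/79 → 25/79
merge 14/79 + 18/79 → 32/79
merge 22/79 + 25/79 → 47/79
merge 32/79 + 47/79 → 1
L = 2/79 + 12/79 + 22/79 + 25/79 + 32/79 + 47/79 + 1 = 219/79 ≈ 2.772 bits/symbol.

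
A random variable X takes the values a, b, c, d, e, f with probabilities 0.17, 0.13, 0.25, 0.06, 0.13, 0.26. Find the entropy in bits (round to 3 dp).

2.449 bits

H = −Σ pᵢ log₂ pᵢ.
−0.17·log₂(0.17) = 0.4346
−0.13·log₂(0.13) = 0.3826
−0.25·log₂(0.25) = 0.5000
−0.06·log₂(0.06) = 0.2435
−0.13·log₂(0.13) = 0.3826
−0.26·log₂(0.26) = 0.5053
Sum ≈ 2.4487 → 2.449 bits.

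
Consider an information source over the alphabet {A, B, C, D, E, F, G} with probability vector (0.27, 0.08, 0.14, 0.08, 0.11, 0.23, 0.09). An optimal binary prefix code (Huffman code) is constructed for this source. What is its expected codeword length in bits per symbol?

2.66 bits/symbol

Repeatedly combine the two least-probable nodes; the expected code length is the sum of the merged weights.
merge 2/25 + 2/25 → 4/25
merge 9/100 + 11/100 → 1/5
merge 7/50 + 4/25 → 3/10
merge 1/5 + 23/100 → 43/100
merge 27/100 + 3/10 → 57/100
merge 43/100 + 57/100 → 1
L = 4/25 + 1/5 + 3/10 + 43/100 + 57/100 + 1 = 133/50 = 2.66 bits/symbol.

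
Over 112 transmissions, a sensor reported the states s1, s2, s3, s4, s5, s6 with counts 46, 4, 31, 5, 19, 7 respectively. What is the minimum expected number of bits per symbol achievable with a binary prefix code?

Probabilities are the counts divided by 112.
Repeatedly combine the two least-probable nodes; the expected code length is the sum of the merged weights.
merge 1/28 + 5/112 → 9/112
merge 1/16 + 9/112 → 1/7
merge 1/7 + 19/112 → 5/16
merge 31/112 + 5/16 → 33/56
merge 23/56 + 33/56 → 1
L = 9/112 + 1/7 + 5/16 + 33/56 + 1 = 17/8 = 2.125 bits/symbol.

2.125 bits/symbol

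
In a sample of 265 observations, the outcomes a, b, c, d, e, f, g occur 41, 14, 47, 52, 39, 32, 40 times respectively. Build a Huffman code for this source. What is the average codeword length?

Probabilities are the counts divided by 265.
Repeatedly combine the two least-probable nodes; the expected code length is the sum of the merged weights.
merge 14/265 + 32/265 → 46/265
merge 39/265 + 8/53 → 79/265
merge 41/265 + 46/265 → 87/265
merge 47/265 + 52/265 → 99/265
merge 79/265 + 87/265 → 166/265
merge 99/265 + 166/265 → 1
L = 46/265 + 79/265 + 87/265 + 99/265 + 166/265 + 1 = 14/5 = 2.8 bits/symbol.

2.8 bits/symbol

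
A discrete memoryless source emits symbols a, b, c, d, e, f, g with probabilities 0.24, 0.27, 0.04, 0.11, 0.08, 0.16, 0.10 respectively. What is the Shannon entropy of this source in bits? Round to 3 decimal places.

H = −Σ pᵢ log₂ pᵢ.
−0.24·log₂(0.24) = 0.4941
−0.27·log₂(0.27) = 0.5100
−0.04·log₂(0.04) = 0.1858
−0.11·log₂(0.11) = 0.3503
−0.08·log₂(0.08) = 0.2915
−0.16·log₂(0.16) = 0.4230
−0.10·log₂(0.10) = 0.3322
Sum ≈ 2.5869 → 2.587 bits.

2.587 bits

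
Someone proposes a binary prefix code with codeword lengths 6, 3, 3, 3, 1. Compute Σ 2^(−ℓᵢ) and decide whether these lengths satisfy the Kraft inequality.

0.890625; yes

With common denominator 2^6 = 64: Σ 2^(−ℓᵢ) = 1/64 + 8/64 + 8/64 + 8/64 + 32/64 = 57/64 = 0.890625.
Kraft's inequality requires Σ ≤ 1; here Σ = 0.890625 ≤ 1, so such a prefix code exists.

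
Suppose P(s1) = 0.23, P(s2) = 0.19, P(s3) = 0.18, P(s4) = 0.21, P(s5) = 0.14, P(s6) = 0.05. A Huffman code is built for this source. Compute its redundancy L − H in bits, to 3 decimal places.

0.086 bits

Entropy H = −Σ p log₂ p ≈ 2.4742 bits.
Huffman merges: 1/20+7/50→19/100; 9/50+19/100→37/100; 19/100+21/100→2/5; 23/100+37/100→3/5; 2/5+3/5→1. L = 64/25 ≈ 2.5600.
L − H = 2.5600 − 2.4742 = 0.086 bits.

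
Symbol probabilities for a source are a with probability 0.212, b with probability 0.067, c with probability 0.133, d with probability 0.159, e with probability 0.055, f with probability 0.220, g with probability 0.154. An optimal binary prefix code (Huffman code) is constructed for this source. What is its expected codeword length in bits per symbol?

2.69 bits/symbol

Repeatedly combine the two least-probable nodes; the expected code length is the sum of the merged weights.
merge 11/200 + 67/1000 → 61/500
merge 61/500 + 133/1000 → 51/200
merge 77/500 + 159/1000 → 313/1000
merge 53/250 + 11/50 → 54/125
merge 51/200 + 313/1000 → 71/125
merge 54/125 + 71/125 → 1
L = 61/500 + 51/200 + 313/1000 + 54/125 + 71/125 + 1 = 269/100 = 2.69 bits/symbol.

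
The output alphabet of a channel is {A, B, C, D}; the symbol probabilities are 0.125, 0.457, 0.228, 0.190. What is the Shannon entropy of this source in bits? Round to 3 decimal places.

1.833 bits

H = −Σ pᵢ log₂ pᵢ.
−0.125·log₂(0.125) = 0.3750
−0.457·log₂(0.457) = 0.5163
−0.228·log₂(0.228) = 0.4863
−0.190·log₂(0.190) = 0.4552
Sum ≈ 1.8328 → 1.833 bits.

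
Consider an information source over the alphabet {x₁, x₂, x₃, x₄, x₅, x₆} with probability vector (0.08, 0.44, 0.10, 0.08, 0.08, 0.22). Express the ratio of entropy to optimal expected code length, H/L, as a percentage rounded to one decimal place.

98.6%

Entropy H = −Σ p log₂ p ≈ 2.2084 bits.
Huffman merges: 2/25+2/25→4/25; 2/25+1/10→9/50; 4/25+9/50→17/50; 11/50+17/50→14/25; 11/25+14/25→1. L = 56/25 ≈ 2.2400.
Efficiency = H/L = 2.2084/2.2400 = 98.6%.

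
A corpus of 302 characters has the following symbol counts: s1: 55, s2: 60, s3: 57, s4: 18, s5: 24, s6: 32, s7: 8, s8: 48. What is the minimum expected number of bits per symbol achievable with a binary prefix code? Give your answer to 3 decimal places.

Probabilities are the counts divided by 302.
Repeatedly combine the two least-probable nodes; the expected code length is the sum of the merged weights.
merge 4/151 + 9/151 → 13/151
merge 12/151 + 13/151 → 25/151
merge 16/151 + 24/151 → 40/151
merge 25/151 + 55/302 → 105/302
merge 57/302 + 30/151 → 117/302
merge 40/151 + 105/302 → 185/302
merge 117/302 + 185/302 → 1
L = 13/151 + 25/151 + 40/151 + 105/302 + 117/302 + 185/302 + 1 = 865/302 ≈ 2.864 bits/symbol.

2.864 bits/symbol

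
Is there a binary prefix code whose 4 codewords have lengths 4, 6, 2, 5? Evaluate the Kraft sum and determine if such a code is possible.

With common denominator 2^6 = 64: Σ 2^(−ℓᵢ) = 4/64 + 1/64 + 16/64 + 2/64 = 23/64 = 0.359375.
Kraft's inequality requires Σ ≤ 1; here Σ = 0.359375 ≤ 1, so such a prefix code exists.

0.359375; yes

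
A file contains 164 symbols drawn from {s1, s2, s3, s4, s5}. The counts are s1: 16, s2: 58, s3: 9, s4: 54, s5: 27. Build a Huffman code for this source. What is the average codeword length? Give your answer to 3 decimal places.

Probabilities are the counts divided by 164.
Repeatedly combine the two least-probable nodes; the expected code length is the sum of the merged weights.
merge 9/164 + 4/41 → 25/164
merge 25/164 + 27/164 → 13/41
merge 13/41 + 27/82 → 53/82
merge 29/82 + 53/82 → 1
L = 25/164 + 13/41 + 53/82 + 1 = 347/164 ≈ 2.116 bits/symbol.

2.116 bits/symbol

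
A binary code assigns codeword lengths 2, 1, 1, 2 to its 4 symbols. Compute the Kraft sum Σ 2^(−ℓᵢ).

With common denominator 2^2 = 4: Σ 2^(−ℓᵢ) = 1/4 + 2/4 + 2/4 + 1/4 = 6/4 = 1.5.

1.5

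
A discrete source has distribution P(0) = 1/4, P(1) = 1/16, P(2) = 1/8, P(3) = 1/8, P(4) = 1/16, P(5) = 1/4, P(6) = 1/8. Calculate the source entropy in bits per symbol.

2.625 bits

Each probability is a power of 1/2, so log₂(1/p) is an integer.
H = Σ p·log₂(1/p) = 1/4·2 + 1/16·4 + 1/8·3 + 1/8·3 + 1/16·4 + 1/4·2 + 1/8·3 = 2.625 bits.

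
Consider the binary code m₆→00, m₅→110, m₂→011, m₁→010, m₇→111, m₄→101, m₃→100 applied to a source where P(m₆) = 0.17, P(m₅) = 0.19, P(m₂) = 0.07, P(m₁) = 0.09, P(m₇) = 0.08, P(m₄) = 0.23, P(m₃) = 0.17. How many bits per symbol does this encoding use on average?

2.83 bits/symbol

L̄ = Σ pᵢ·ℓᵢ = 0.17·2 + 0.19·3 + 0.07·3 + 0.09·3 + 0.08·3 + 0.23·3 + 0.17·3 = 2.83 bits/symbol.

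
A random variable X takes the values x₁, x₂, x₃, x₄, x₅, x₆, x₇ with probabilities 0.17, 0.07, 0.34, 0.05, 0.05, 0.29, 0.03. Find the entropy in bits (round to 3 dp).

2.334 bits

H = −Σ pᵢ log₂ pᵢ.
−0.17·log₂(0.17) = 0.4346
−0.07·log₂(0.07) = 0.2686
−0.34·log₂(0.34) = 0.5292
−0.05·log₂(0.05) = 0.2161
−0.05·log₂(0.05) = 0.2161
−0.29·log₂(0.29) = 0.5179
−0.03·log₂(0.03) = 0.1518
Sum ≈ 2.3342 → 2.334 bits.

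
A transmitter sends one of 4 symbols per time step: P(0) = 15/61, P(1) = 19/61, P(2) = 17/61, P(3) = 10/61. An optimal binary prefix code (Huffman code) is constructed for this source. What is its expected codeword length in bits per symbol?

Repeatedly combine the two least-probable nodes; the expected code length is the sum of the merged weights.
merge 10/61 + 15/61 → 25/61
merge 17/61 + 19/61 → 36/61
merge 25/61 + 36/61 → 1
L = 25/61 + 36/61 + 1 = 2 bits/symbol.

2 bits/symbol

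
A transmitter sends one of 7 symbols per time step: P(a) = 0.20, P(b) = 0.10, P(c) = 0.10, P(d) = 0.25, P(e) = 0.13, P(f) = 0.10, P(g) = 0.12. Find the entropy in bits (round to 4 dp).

2.7107 bits

H = −Σ pᵢ log₂ pᵢ.
−0.20·log₂(0.20) = 0.4644
−0.10·log₂(0.10) = 0.3322
−0.10·log₂(0.10) = 0.3322
−0.25·log₂(0.25) = 0.5000
−0.13·log₂(0.13) = 0.3826
−0.10·log₂(0.10) = 0.3322
−0.12·log₂(0.12) = 0.3671
Sum ≈ 2.7107 → 2.7107 bits.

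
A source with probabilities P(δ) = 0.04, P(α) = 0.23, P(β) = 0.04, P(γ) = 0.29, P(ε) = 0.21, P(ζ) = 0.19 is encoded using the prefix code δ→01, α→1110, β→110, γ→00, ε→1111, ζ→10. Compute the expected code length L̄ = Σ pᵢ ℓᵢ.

2.92 bits/symbol

L̄ = Σ pᵢ·ℓᵢ = 0.04·2 + 0.23·4 + 0.04·3 + 0.29·2 + 0.21·4 + 0.19·2 = 2.92 bits/symbol.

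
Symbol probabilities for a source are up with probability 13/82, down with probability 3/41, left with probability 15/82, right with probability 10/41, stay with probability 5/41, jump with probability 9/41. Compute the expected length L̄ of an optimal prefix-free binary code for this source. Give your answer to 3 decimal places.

2.537 bits/symbol

Repeatedly combine the two least-probable nodes; the expected code length is the sum of the merged weights.
merge 3/41 + 5/41 → 8/41
merge 13/82 + 15/82 → 14/41
merge 8/41 + 9/41 → 17/41
merge 10/41 + 14/41 → 24/41
merge 17/41 + 24/41 → 1
L = 8/41 + 14/41 + 17/41 + 24/41 + 1 = 104/41 ≈ 2.537 bits/symbol.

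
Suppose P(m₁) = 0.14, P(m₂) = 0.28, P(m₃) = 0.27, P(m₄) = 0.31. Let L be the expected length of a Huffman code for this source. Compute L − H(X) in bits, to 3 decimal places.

Entropy H = −Σ p log₂ p ≈ 1.9451 bits.
Huffman merges: 7/50+27/100→41/100; 7/25+31/100→59/100; 41/100+59/100→1. L = 2 ≈ 2.0000.
L − H = 2.0000 − 1.9451 = 0.055 bits.

0.055 bits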